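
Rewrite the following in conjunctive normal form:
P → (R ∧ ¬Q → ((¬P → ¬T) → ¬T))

P → (R ∧ ¬Q → ((¬P → ¬T) → ¬T))
⇔ ¬P ∨ (R ∧ ¬Q → ((¬P → ¬T) → ¬T))   [eliminate →]
⇔ ¬P ∨ ¬(R ∧ ¬Q) ∨ ((¬P → ¬T) → ¬T)   [eliminate →]
⇔ ¬P ∨ ¬(R ∧ ¬Q) ∨ ¬(¬P → ¬T) ∨ ¬T   [eliminate →]
⇔ ¬P ∨ ¬(R ∧ ¬Q) ∨ ¬(¬¬P ∨ ¬T) ∨ ¬T   [eliminate →]
⇔ ¬P ∨ ¬R ∨ ¬¬Q ∨ ¬(¬¬P ∨ ¬T) ∨ ¬T   [De Morgan]
⇔ ¬P ∨ ¬R ∨ Q ∨ ¬(¬¬P ∨ ¬T) ∨ ¬T   [double negation]
⇔ ¬P ∨ ¬R ∨ Q ∨ ¬¬¬P ∧ ¬¬T ∨ ¬T   [De Morgan]
⇔ ¬P ∨ ¬R ∨ Q ∨ ¬P ∧ ¬¬T ∨ ¬T   [double negation]
⇔ ¬P ∨ ¬R ∨ Q ∨ ¬P ∧ T ∨ ¬T   [double negation]
⇔ (¬P ∨ ¬R ∨ Q ∨ ¬P ∨ ¬T) ∧ (¬P ∨ ¬R ∨ Q ∨ T ∨ ¬T)   [distribute ∨ over ∧]
⇔ ¬P ∨ ¬R ∨ Q ∨ ¬T   [simplify]

¬P ∨ ¬R ∨ Q ∨ ¬T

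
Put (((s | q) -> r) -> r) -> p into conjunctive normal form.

(((s | q) -> r) -> r) -> p
⇔ ~(((s | q) -> r) -> r) | p   (eliminate ->)
⇔ ~(~((s | q) -> r) | r) | p   (eliminate ->)
⇔ ~(~(~(s | q) | r) | r) | p   (eliminate ->)
⇔ (~~(~(s | q) | r) & ~r) | p   (De Morgan)
⇔ ((~(s | q) | r) & ~r) | p   (double negation)
⇔ (((~s & ~q) | r) & ~r) | p   (De Morgan)
⇔ (~s | r | p) & (~q | r | p) & (~r | p)   (distribute | over &)

(~s | r | p) & (~q | r | p) & (~r | p)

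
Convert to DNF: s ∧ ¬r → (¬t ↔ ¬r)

¬s ∨ r ∨ ¬r ∧ ¬t

s ∧ ¬r → (¬t ↔ ¬r)
≡ ¬(s ∧ ¬r) ∨ (¬t ↔ ¬r)   [eliminate →]
≡ ¬(s ∧ ¬r) ∨ (¬t → ¬r) ∧ (¬r → ¬t)   [eliminate ↔]
≡ ¬(s ∧ ¬r) ∨ (¬¬t ∨ ¬r) ∧ (¬r → ¬t)   [eliminate →]
≡ ¬(s ∧ ¬r) ∨ (¬¬t ∨ ¬r) ∧ (¬¬r ∨ ¬t)   [eliminate →]
≡ ¬s ∨ ¬¬r ∨ (¬¬t ∨ ¬r) ∧ (¬¬r ∨ ¬t)   [De Morgan]
≡ ¬s ∨ r ∨ (¬¬t ∨ ¬r) ∧ (¬¬r ∨ ¬t)   [double negation]
≡ ¬s ∨ r ∨ (t ∨ ¬r) ∧ (¬¬r ∨ ¬t)   [double negation]
≡ ¬s ∨ r ∨ (t ∨ ¬r) ∧ (r ∨ ¬t)   [double negation]
≡ ¬s ∨ r ∨ t ∧ r ∨ t ∧ ¬t ∨ ¬r ∧ r ∨ ¬r ∧ ¬t   [distribute ∧ over ∨]
≡ ¬s ∨ r ∨ ¬r ∧ ¬t   [simplify]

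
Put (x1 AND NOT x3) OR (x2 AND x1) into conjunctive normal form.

(x1 AND NOT x3) OR (x2 AND x1)
≡ (x1 OR x2) AND (x1 OR x1) AND (NOT x3 OR x2) AND (NOT x3 OR x1)   [distribute OR over AND]
≡ x1 AND (NOT x3 OR x2)   [simplify]

x1 AND (NOT x3 OR x2)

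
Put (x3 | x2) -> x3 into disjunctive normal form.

(x3 | x2) -> x3
≡ ~(x3 | x2) | x3   [eliminate ->]
≡ (~x3 & ~x2) | x3   [De Morgan]

(~x3 & ~x2) | x3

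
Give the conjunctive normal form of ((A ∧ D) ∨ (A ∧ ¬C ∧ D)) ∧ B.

((A ∧ D) ∨ (A ∧ ¬C ∧ D)) ∧ B
≡ (A ∨ A) ∧ (A ∨ ¬C) ∧ (A ∨ D) ∧ (D ∨ A) ∧ (D ∨ ¬C) ∧ (D ∨ D) ∧ B   — distribute ∨ over ∧
≡ A ∧ D ∧ B   — simplify

A ∧ D ∧ B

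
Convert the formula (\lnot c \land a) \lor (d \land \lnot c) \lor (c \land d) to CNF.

(\lnot c \land a) \lor (d \land \lnot c) \lor (c \land d)
≡ (\lnot c \lor d \lor c) \land (\lnot c \lor d \lor d) \land (\lnot c \lor \lnot c \lor c) \land (\lnot c \lor \lnot c \lor d) \land (a \lor d \lor c) \land (a \lor d \lor d) \land (a \lor \lnot c \lor c) \land (a \lor \lnot c \lor d)   [distribute \lor over \land]
≡ (\lnot c \lor d) \land (a \lor d)   [simplify]

(\lnot c \lor d) \land (a \lor d)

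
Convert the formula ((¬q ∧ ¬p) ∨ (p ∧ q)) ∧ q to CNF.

((¬q ∧ ¬p) ∨ (p ∧ q)) ∧ q
⇔ (¬q ∨ p) ∧ (¬q ∨ q) ∧ (¬p ∨ p) ∧ (¬p ∨ q) ∧ q   — distribute ∨ over ∧
⇔ (¬q ∨ p) ∧ q   — simplify

(¬q ∨ p) ∧ q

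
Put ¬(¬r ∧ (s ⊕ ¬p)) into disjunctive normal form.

r ∨ (¬s ∧ p) ∨ (¬p ∧ s)

¬(¬r ∧ (s ⊕ ¬p))
≡ ¬(¬r ∧ ((s ∧ ¬¬p) ∨ (¬s ∧ ¬p)))
≡ ¬¬r ∨ ¬((s ∧ ¬¬p) ∨ (¬s ∧ ¬p))
≡ r ∨ ¬((s ∧ ¬¬p) ∨ (¬s ∧ ¬p))
≡ r ∨ (¬(s ∧ ¬¬p) ∧ ¬(¬s ∧ ¬p))
≡ r ∨ ((¬s ∨ ¬¬¬p) ∧ ¬(¬s ∧ ¬p))
≡ r ∨ ((¬s ∨ ¬p) ∧ ¬(¬s ∧ ¬p))
≡ r ∨ ((¬s ∨ ¬p) ∧ (¬¬s ∨ ¬¬p))
≡ r ∨ ((¬s ∨ ¬p) ∧ (s ∨ ¬¬p))
≡ r ∨ ((¬s ∨ ¬p) ∧ (s ∨ p))
≡ r ∨ (¬s ∧ s) ∨ (¬s ∧ p) ∨ (¬p ∧ s) ∨ (¬p ∧ p)
≡ r ∨ (¬s ∧ p) ∨ (¬p ∧ s)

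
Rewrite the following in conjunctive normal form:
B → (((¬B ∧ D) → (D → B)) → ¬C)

¬B ∨ ¬C

B → (((¬B ∧ D) → (D → B)) → ¬C)
≡ ¬B ∨ (((¬B ∧ D) → (D → B)) → ¬C)   [eliminate →]
≡ ¬B ∨ ¬((¬B ∧ D) → (D → B)) ∨ ¬C   [eliminate →]
≡ ¬B ∨ ¬(¬(¬B ∧ D) ∨ (D → B)) ∨ ¬C   [eliminate →]
≡ ¬B ∨ ¬(¬(¬B ∧ D) ∨ ¬D ∨ B) ∨ ¬C   [eliminate →]
≡ ¬B ∨ (¬¬(¬B ∧ D) ∧ ¬¬D ∧ ¬B) ∨ ¬C   [De Morgan]
≡ ¬B ∨ (¬B ∧ D ∧ ¬¬D ∧ ¬B) ∨ ¬C   [double negation]
≡ ¬B ∨ (¬B ∧ D ∧ D ∧ ¬B) ∨ ¬C   [double negation]
≡ (¬B ∨ ¬B ∨ ¬C) ∧ (¬B ∨ D ∨ ¬C) ∧ (¬B ∨ D ∨ ¬C) ∧ (¬B ∨ ¬B ∨ ¬C)   [distribute ∨ over ∧]
≡ ¬B ∨ ¬C   [simplify]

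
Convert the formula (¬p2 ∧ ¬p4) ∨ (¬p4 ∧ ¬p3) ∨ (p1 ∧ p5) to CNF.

(¬p2 ∨ ¬p3 ∨ p1) ∧ (¬p2 ∨ ¬p3 ∨ p5) ∧ (¬p4 ∨ p1) ∧ (¬p4 ∨ p5)

(¬p2 ∧ ¬p4) ∨ (¬p4 ∧ ¬p3) ∨ (p1 ∧ p5)
= (¬p2 ∨ ¬p4 ∨ p1) ∧ (¬p2 ∨ ¬p4 ∨ p5) ∧ (¬p2 ∨ ¬p3 ∨ p1) ∧ (¬p2 ∨ ¬p3 ∨ p5) ∧ (¬p4 ∨ ¬p4 ∨ p1) ∧ (¬p4 ∨ ¬p4 ∨ p5) ∧ (¬p4 ∨ ¬p3 ∨ p1) ∧ (¬p4 ∨ ¬p3 ∨ p5)   [distribute ∨ over ∧]
= (¬p2 ∨ ¬p3 ∨ p1) ∧ (¬p2 ∨ ¬p3 ∨ p5) ∧ (¬p4 ∨ p1) ∧ (¬p4 ∨ p5)   [simplify]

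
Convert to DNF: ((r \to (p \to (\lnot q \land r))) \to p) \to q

((r \to (p \to (\lnot q \land r))) \to p) \to q
≡ \lnot ((r \to (p \to (\lnot q \land r))) \to p) \lor q   — eliminate \to
≡ \lnot (\lnot (r \to (p \to (\lnot q \land r))) \lor p) \lor q   — eliminate \to
≡ \lnot (\lnot (\lnot r \lor (p \to (\lnot q \land r))) \lor p) \lor q   — eliminate \to
≡ \lnot (\lnot (\lnot r \lor \lnot p \lor (\lnot q \land r)) \lor p) \lor q   — eliminate \to
≡ (\lnot \lnot (\lnot r \lor \lnot p \lor (\lnot q \land r)) \land \lnot p) \lor q   — De Morgan
≡ ((\lnot r \lor \lnot p \lor (\lnot q \land r)) \land \lnot p) \lor q   — double negation
≡ (\lnot r \land \lnot p) \lor (\lnot p \land \lnot p) \lor (\lnot q \land r \land \lnot p) \lor q   — distribute \land over \lor
≡ \lnot p \lor q   — simplify

\lnot p \lor q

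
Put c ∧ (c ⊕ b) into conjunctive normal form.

c ∧ (c ⊕ b)
≡ c ∧ (c ∨ b) ∧ ¬(c ∧ b)   (expand ⊕)
≡ c ∧ (c ∨ b) ∧ (¬c ∨ ¬b)   (De Morgan)
≡ c ∧ (¬c ∨ ¬b)   (simplify)

c ∧ (¬c ∨ ¬b)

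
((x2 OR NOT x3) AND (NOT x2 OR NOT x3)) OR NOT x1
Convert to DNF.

((x2 OR NOT x3) AND (NOT x2 OR NOT x3)) OR NOT x1
= (x2 AND NOT x2) OR (x2 AND NOT x3) OR (NOT x3 AND NOT x2) OR (NOT x3 AND NOT x3) OR NOT x1
= NOT x3 OR NOT x1

NOT x3 OR NOT x1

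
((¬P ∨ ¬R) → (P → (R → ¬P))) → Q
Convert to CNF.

((¬P ∨ ¬R) → (P → (R → ¬P))) → Q
≡ ¬((¬P ∨ ¬R) → (P → (R → ¬P))) ∨ Q   [eliminate →]
≡ ¬(¬(¬P ∨ ¬R) ∨ (P → (R → ¬P))) ∨ Q   [eliminate →]
≡ ¬(¬(¬P ∨ ¬R) ∨ ¬P ∨ (R → ¬P)) ∨ Q   [eliminate →]
≡ ¬(¬(¬P ∨ ¬R) ∨ ¬P ∨ ¬R ∨ ¬P) ∨ Q   [eliminate →]
≡ (¬¬(¬P ∨ ¬R) ∧ ¬¬P ∧ ¬¬R ∧ ¬¬P) ∨ Q   [De Morgan]
≡ ((¬P ∨ ¬R) ∧ ¬¬P ∧ ¬¬R ∧ ¬¬P) ∨ Q   [double negation]
≡ ((¬P ∨ ¬R) ∧ P ∧ ¬¬R ∧ ¬¬P) ∨ Q   [double negation]
≡ ((¬P ∨ ¬R) ∧ P ∧ R ∧ ¬¬P) ∨ Q   [double negation]
≡ ((¬P ∨ ¬R) ∧ P ∧ R ∧ P) ∨ Q   [double negation]
≡ (¬P ∨ ¬R ∨ Q) ∧ (P ∨ Q) ∧ (R ∨ Q) ∧ (P ∨ Q)   [distribute ∨ over ∧]
≡ (¬P ∨ ¬R ∨ Q) ∧ (P ∨ Q) ∧ (R ∨ Q)   [simplify]

(¬P ∨ ¬R ∨ Q) ∧ (P ∨ Q) ∧ (R ∨ Q)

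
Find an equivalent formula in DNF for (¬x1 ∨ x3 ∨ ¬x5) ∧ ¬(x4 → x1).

¬x1 ∧ x4

(¬x1 ∨ x3 ∨ ¬x5) ∧ ¬(x4 → x1)
≡ (¬x1 ∨ x3 ∨ ¬x5) ∧ ¬(¬x4 ∨ x1)   [eliminate →]
≡ (¬x1 ∨ x3 ∨ ¬x5) ∧ ¬¬x4 ∧ ¬x1   [De Morgan]
≡ (¬x1 ∨ x3 ∨ ¬x5) ∧ x4 ∧ ¬x1   [double negation]
≡ (¬x1 ∧ x4 ∧ ¬x1) ∨ (x3 ∧ x4 ∧ ¬x1) ∨ (¬x5 ∧ x4 ∧ ¬x1)   [distribute ∧ over ∨]
≡ ¬x1 ∧ x4   [simplify]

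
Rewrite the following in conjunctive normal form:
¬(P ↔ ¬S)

¬(P ↔ ¬S)
⇔ ¬((P → ¬S) ∧ (¬S → P))   — eliminate ↔
⇔ ¬((¬P ∨ ¬S) ∧ (¬S → P))   — eliminate →
⇔ ¬((¬P ∨ ¬S) ∧ (¬¬S ∨ P))   — eliminate →
⇔ ¬(¬P ∨ ¬S) ∨ ¬(¬¬S ∨ P)   — De Morgan
⇔ ¬¬P ∧ ¬¬S ∨ ¬(¬¬S ∨ P)   — De Morgan
⇔ P ∧ ¬¬S ∨ ¬(¬¬S ∨ P)   — double negation
⇔ P ∧ S ∨ ¬(¬¬S ∨ P)   — double negation
⇔ P ∧ S ∨ ¬¬¬S ∧ ¬P   — De Morgan
⇔ P ∧ S ∨ ¬S ∧ ¬P   — double negation
⇔ (P ∨ ¬S) ∧ (P ∨ ¬P) ∧ (S ∨ ¬S) ∧ (S ∨ ¬P)   — distribute ∨ over ∧
⇔ (P ∨ ¬S) ∧ (S ∨ ¬P)   — simplify

(P ∨ ¬S) ∧ (S ∨ ¬P)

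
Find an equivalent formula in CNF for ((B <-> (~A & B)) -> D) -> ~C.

(~B | ~A | ~C) & (~D | ~C)

((B <-> (~A & B)) -> D) -> ~C
⇔ ~((B <-> (~A & B)) -> D) | ~C
⇔ ~(~(B <-> (~A & B)) | D) | ~C
⇔ ~(~((B -> (~A & B)) & ((~A & B) -> B)) | D) | ~C
⇔ ~(~((~B | (~A & B)) & ((~A & B) -> B)) | D) | ~C
⇔ ~(~((~B | (~A & B)) & (~(~A & B) | B)) | D) | ~C
⇔ (~~((~B | (~A & B)) & (~(~A & B) | B)) & ~D) | ~C
⇔ ((~B | (~A & B)) & (~(~A & B) | B) & ~D) | ~C
⇔ ((~B | (~A & B)) & (~~A | ~B | B) & ~D) | ~C
⇔ ((~B | (~A & B)) & (A | ~B | B) & ~D) | ~C
⇔ (~B | ~A | ~C) & (~B | B | ~C) & (A | ~B | B | ~C) & (~D | ~C)
⇔ (~B | ~A | ~C) & (~D | ~C)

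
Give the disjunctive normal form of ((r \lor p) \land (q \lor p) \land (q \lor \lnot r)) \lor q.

(p \land \lnot r) \lor q

((r \lor p) \land (q \lor p) \land (q \lor \lnot r)) \lor q
⇔ (r \land q \land q) \lor (r \land q \land \lnot r) \lor (r \land p \land q) \lor (r \land p \land \lnot r) \lor (p \land q \land q) \lor (p \land q \land \lnot r) \lor (p \land p \land q) \lor (p \land p \land \lnot r) \lor q   [distribute \land over \lor]
⇔ (p \land \lnot r) \lor q   [simplify]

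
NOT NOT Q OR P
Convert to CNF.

Q OR P

NOT NOT Q OR P
= Q OR P   — double negation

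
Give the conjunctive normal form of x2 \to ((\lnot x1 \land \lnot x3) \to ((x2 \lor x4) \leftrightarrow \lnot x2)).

x2 \to ((\lnot x1 \land \lnot x3) \to ((x2 \lor x4) \leftrightarrow \lnot x2))
= \lnot x2 \lor ((\lnot x1 \land \lnot x3) \to ((x2 \lor x4) \leftrightarrow \lnot x2))
= \lnot x2 \lor \lnot (\lnot x1 \land \lnot x3) \lor ((x2 \lor x4) \leftrightarrow \lnot x2)
= \lnot x2 \lor \lnot (\lnot x1 \land \lnot x3) \lor (((x2 \lor x4) \to \lnot x2) \land (\lnot x2 \to (x2 \lor x4)))
= \lnot x2 \lor \lnot (\lnot x1 \land \lnot x3) \lor ((\lnot (x2 \lor x4) \lor \lnot x2) \land (\lnot x2 \to (x2 \lor x4)))
= \lnot x2 \lor \lnot (\lnot x1 \land \lnot x3) \lor ((\lnot (x2 \lor x4) \lor \lnot x2) \land (\lnot \lnot x2 \lor x2 \lor x4))
= \lnot x2 \lor \lnot \lnot x1 \lor \lnot \lnot x3 \lor ((\lnot (x2 \lor x4) \lor \lnot x2) \land (\lnot \lnot x2 \lor x2 \lor x4))
= \lnot x2 \lor x1 \lor \lnot \lnot x3 \lor ((\lnot (x2 \lor x4) \lor \lnot x2) \land (\lnot \lnot x2 \lor x2 \lor x4))
= \lnot x2 \lor x1 \lor x3 \lor ((\lnot (x2 \lor x4) \lor \lnot x2) \land (\lnot \lnot x2 \lor x2 \lor x4))
= \lnot x2 \lor x1 \lor x3 \lor (((\lnot x2 \land \lnot x4) \lor \lnot x2) \land (\lnot \lnot x2 \lor x2 \lor x4))
= \lnot x2 \lor x1 \lor x3 \lor (((\lnot x2 \land \lnot x4) \lor \lnot x2) \land (x2 \lor x2 \lor x4))
= (\lnot x2 \lor x1 \lor x3 \lor \lnot x2 \lor \lnot x2) \land (\lnot x2 \lor x1 \lor x3 \lor \lnot x4 \lor \lnot x2) \land (\lnot x2 \lor x1 \lor x3 \lor x2 \lor x2 \lor x4)
= \lnot x2 \lor x1 \lor x3

\lnot x2 \lor x1 \lor x3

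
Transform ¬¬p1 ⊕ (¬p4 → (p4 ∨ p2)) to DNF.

¬¬p1 ⊕ (¬p4 → (p4 ∨ p2))
≡ (¬¬p1 ∧ ¬(¬p4 → (p4 ∨ p2))) ∨ (¬¬¬p1 ∧ (¬p4 → (p4 ∨ p2)))   — expand ⊕
≡ (¬¬p1 ∧ ¬(¬¬p4 ∨ p4 ∨ p2)) ∨ (¬¬¬p1 ∧ (¬p4 → (p4 ∨ p2)))   — eliminate →
≡ (¬¬p1 ∧ ¬(¬¬p4 ∨ p4 ∨ p2)) ∨ (¬¬¬p1 ∧ (¬¬p4 ∨ p4 ∨ p2))   — eliminate →
≡ (p1 ∧ ¬(¬¬p4 ∨ p4 ∨ p2)) ∨ (¬¬¬p1 ∧ (¬¬p4 ∨ p4 ∨ p2))   — double negation
≡ (p1 ∧ ¬¬¬p4 ∧ ¬p4 ∧ ¬p2) ∨ (¬¬¬p1 ∧ (¬¬p4 ∨ p4 ∨ p2))   — De Morgan
≡ (p1 ∧ ¬p4 ∧ ¬p4 ∧ ¬p2) ∨ (¬¬¬p1 ∧ (¬¬p4 ∨ p4 ∨ p2))   — double negation
≡ (p1 ∧ ¬p4 ∧ ¬p4 ∧ ¬p2) ∨ (¬p1 ∧ (¬¬p4 ∨ p4 ∨ p2))   — double negation
≡ (p1 ∧ ¬p4 ∧ ¬p4 ∧ ¬p2) ∨ (¬p1 ∧ (p4 ∨ p4 ∨ p2))   — double negation
≡ (p1 ∧ ¬p4 ∧ ¬p4 ∧ ¬p2) ∨ (¬p1 ∧ p4) ∨ (¬p1 ∧ p4) ∨ (¬p1 ∧ p2)   — distribute ∧ over ∨
≡ (p1 ∧ ¬p4 ∧ ¬p2) ∨ (¬p1 ∧ p4) ∨ (¬p1 ∧ p2)   — simplify

(p1 ∧ ¬p4 ∧ ¬p2) ∨ (¬p1 ∧ p4) ∨ (¬p1 ∧ p2)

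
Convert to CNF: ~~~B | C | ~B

~~~B | C | ~B
= ~B | C | ~B   [double negation]
= ~B | C   [simplify]

~B | C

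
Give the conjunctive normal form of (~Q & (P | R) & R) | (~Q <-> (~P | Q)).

~Q & (R | Q | ~P)

(~Q & (P | R) & R) | (~Q <-> (~P | Q))
≡ (~Q & (P | R) & R) | ((~Q -> (~P | Q)) & ((~P | Q) -> ~Q))   — eliminate <->
≡ (~Q & (P | R) & R) | ((~~Q | ~P | Q) & ((~P | Q) -> ~Q))   — eliminate ->
≡ (~Q & (P | R) & R) | ((~~Q | ~P | Q) & (~(~P | Q) | ~Q))   — eliminate ->
≡ (~Q & (P | R) & R) | ((Q | ~P | Q) & (~(~P | Q) | ~Q))   — double negation
≡ (~Q & (P | R) & R) | ((Q | ~P | Q) & ((~~P & ~Q) | ~Q))   — De Morgan
≡ (~Q & (P | R) & R) | ((Q | ~P | Q) & ((P & ~Q) | ~Q))   — double negation
≡ (~Q | Q | ~P | Q) & (~Q | P | ~Q) & (~Q | ~Q | ~Q) & (P | R | Q | ~P | Q) & (P | R | P | ~Q) & (P | R | ~Q | ~Q) & (R | Q | ~P | Q) & (R | P | ~Q) & (R | ~Q | ~Q)   — distribute | over &
≡ ~Q & (R | Q | ~P)   — simplify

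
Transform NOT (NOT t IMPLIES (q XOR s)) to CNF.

NOT t AND (NOT q OR s) AND (NOT s OR q)

NOT (NOT t IMPLIES (q XOR s))
≡ NOT (NOT NOT t OR (q XOR s))   [eliminate IMPLIES]
≡ NOT (NOT NOT t OR ((q OR s) AND NOT (q AND s)))   [expand XOR]
≡ NOT NOT NOT t AND NOT ((q OR s) AND NOT (q AND s))   [De Morgan]
≡ NOT t AND NOT ((q OR s) AND NOT (q AND s))   [double negation]
≡ NOT t AND (NOT (q OR s) OR NOT NOT (q AND s))   [De Morgan]
≡ NOT t AND ((NOT q AND NOT s) OR NOT NOT (q AND s))   [De Morgan]
≡ NOT t AND ((NOT q AND NOT s) OR (q AND s))   [double negation]
≡ NOT t AND (NOT q OR q) AND (NOT q OR s) AND (NOT s OR q) AND (NOT s OR s)   [distribute OR over AND]
≡ NOT t AND (NOT q OR s) AND (NOT s OR q)   [simplify]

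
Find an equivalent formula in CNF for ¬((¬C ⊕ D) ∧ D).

¬D ∨ ¬C

¬((¬C ⊕ D) ∧ D)
⇔ ¬((¬C ∨ D) ∧ ¬(¬C ∧ D) ∧ D)   [expand ⊕]
⇔ ¬(¬C ∨ D) ∨ ¬¬(¬C ∧ D) ∨ ¬D   [De Morgan]
⇔ (¬¬C ∧ ¬D) ∨ ¬¬(¬C ∧ D) ∨ ¬D   [De Morgan]
⇔ (C ∧ ¬D) ∨ ¬¬(¬C ∧ D) ∨ ¬D   [double negation]
⇔ (C ∧ ¬D) ∨ (¬C ∧ D) ∨ ¬D   [double negation]
⇔ (C ∨ ¬C ∨ ¬D) ∧ (C ∨ D ∨ ¬D) ∧ (¬D ∨ ¬C ∨ ¬D) ∧ (¬D ∨ D ∨ ¬D)   [distribute ∨ over ∧]
⇔ ¬D ∨ ¬C   [simplify]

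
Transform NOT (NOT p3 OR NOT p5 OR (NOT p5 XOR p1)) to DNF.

NOT (NOT p3 OR NOT p5 OR (NOT p5 XOR p1))
≡ NOT (NOT p3 OR NOT p5 OR (NOT p5 AND NOT p1) OR (NOT NOT p5 AND p1))
≡ NOT NOT p3 AND NOT NOT p5 AND NOT (NOT p5 AND NOT p1) AND NOT (NOT NOT p5 AND p1)
≡ p3 AND NOT NOT p5 AND NOT (NOT p5 AND NOT p1) AND NOT (NOT NOT p5 AND p1)
≡ p3 AND p5 AND NOT (NOT p5 AND NOT p1) AND NOT (NOT NOT p5 AND p1)
≡ p3 AND p5 AND (NOT NOT p5 OR NOT NOT p1) AND NOT (NOT NOT p5 AND p1)
≡ p3 AND p5 AND (p5 OR NOT NOT p1) AND NOT (NOT NOT p5 AND p1)
≡ p3 AND p5 AND (p5 OR p1) AND NOT (NOT NOT p5 AND p1)
≡ p3 AND p5 AND (p5 OR p1) AND (NOT NOT NOT p5 OR NOT p1)
≡ p3 AND p5 AND (p5 OR p1) AND (NOT p5 OR NOT p1)
≡ (p3 AND p5 AND p5 AND NOT p5) OR (p3 AND p5 AND p5 AND NOT p1) OR (p3 AND p5 AND p1 AND NOT p5) OR (p3 AND p5 AND p1 AND NOT p1)
≡ p3 AND p5 AND NOT p1

p3 AND p5 AND NOT p1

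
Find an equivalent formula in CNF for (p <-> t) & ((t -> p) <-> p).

(~p | t) & (~t | p) & (t | p)

(p <-> t) & ((t -> p) <-> p)
= (p -> t) & (t -> p) & ((t -> p) <-> p)
= (~p | t) & (t -> p) & ((t -> p) <-> p)
= (~p | t) & (~t | p) & ((t -> p) <-> p)
= (~p | t) & (~t | p) & ((t -> p) -> p) & (p -> (t -> p))
= (~p | t) & (~t | p) & (~(t -> p) | p) & (p -> (t -> p))
= (~p | t) & (~t | p) & (~(~t | p) | p) & (p -> (t -> p))
= (~p | t) & (~t | p) & (~(~t | p) | p) & (~p | (t -> p))
= (~p | t) & (~t | p) & (~(~t | p) | p) & (~p | ~t | p)
= (~p | t) & (~t | p) & ((~~t & ~p) | p) & (~p | ~t | p)
= (~p | t) & (~t | p) & ((t & ~p) | p) & (~p | ~t | p)
= (~p | t) & (~t | p) & (t | p) & (~p | p) & (~p | ~t | p)
= (~p | t) & (~t | p) & (t | p)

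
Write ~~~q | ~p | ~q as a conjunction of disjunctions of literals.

~q | ~p

~~~q | ~p | ~q
⇔ ~q | ~p | ~q   [double negation]
⇔ ~q | ~p   [simplify]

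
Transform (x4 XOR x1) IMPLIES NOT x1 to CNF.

NOT x1 OR x4

(x4 XOR x1) IMPLIES NOT x1
⇔ NOT (x4 XOR x1) OR NOT x1
⇔ NOT ((x4 OR x1) AND NOT (x4 AND x1)) OR NOT x1
⇔ NOT (x4 OR x1) OR NOT NOT (x4 AND x1) OR NOT x1
⇔ (NOT x4 AND NOT x1) OR NOT NOT (x4 AND x1) OR NOT x1
⇔ (NOT x4 AND NOT x1) OR (x4 AND x1) OR NOT x1
⇔ (NOT x4 OR x4 OR NOT x1) AND (NOT x4 OR x1 OR NOT x1) AND (NOT x1 OR x4 OR NOT x1) AND (NOT x1 OR x1 OR NOT x1)
⇔ NOT x1 OR x4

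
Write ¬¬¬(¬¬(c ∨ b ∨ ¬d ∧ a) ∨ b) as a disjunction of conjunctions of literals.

¬¬¬(¬¬(c ∨ b ∨ ¬d ∧ a) ∨ b)
= ¬(¬¬(c ∨ b ∨ ¬d ∧ a) ∨ b)   — double negation
= ¬¬¬(c ∨ b ∨ ¬d ∧ a) ∧ ¬b   — De Morgan
= ¬(c ∨ b ∨ ¬d ∧ a) ∧ ¬b   — double negation
= ¬c ∧ ¬b ∧ ¬(¬d ∧ a) ∧ ¬b   — De Morgan
= ¬c ∧ ¬b ∧ (¬¬d ∨ ¬a) ∧ ¬b   — De Morgan
= ¬c ∧ ¬b ∧ (d ∨ ¬a) ∧ ¬b   — double negation
= ¬c ∧ ¬b ∧ d ∧ ¬b ∨ ¬c ∧ ¬b ∧ ¬a ∧ ¬b   — distribute ∧ over ∨
= ¬c ∧ ¬b ∧ d ∨ ¬c ∧ ¬b ∧ ¬a   — simplify

¬c ∧ ¬b ∧ d ∨ ¬c ∧ ¬b ∧ ¬a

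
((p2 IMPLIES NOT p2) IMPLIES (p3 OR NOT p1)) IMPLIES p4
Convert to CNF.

((p2 IMPLIES NOT p2) IMPLIES (p3 OR NOT p1)) IMPLIES p4
= NOT ((p2 IMPLIES NOT p2) IMPLIES (p3 OR NOT p1)) OR p4
= NOT (NOT (p2 IMPLIES NOT p2) OR p3 OR NOT p1) OR p4
= NOT (NOT (NOT p2 OR NOT p2) OR p3 OR NOT p1) OR p4
= (NOT NOT (NOT p2 OR NOT p2) AND NOT p3 AND NOT NOT p1) OR p4
= ((NOT p2 OR NOT p2) AND NOT p3 AND NOT NOT p1) OR p4
= ((NOT p2 OR NOT p2) AND NOT p3 AND p1) OR p4
= (NOT p2 OR NOT p2 OR p4) AND (NOT p3 OR p4) AND (p1 OR p4)
= (NOT p2 OR p4) AND (NOT p3 OR p4) AND (p1 OR p4)

(NOT p2 OR p4) AND (NOT p3 OR p4) AND (p1 OR p4)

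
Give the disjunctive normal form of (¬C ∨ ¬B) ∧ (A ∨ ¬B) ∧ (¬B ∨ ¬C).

(¬C ∨ ¬B) ∧ (A ∨ ¬B) ∧ (¬B ∨ ¬C)
≡ (¬C ∧ A ∧ ¬B) ∨ (¬C ∧ A ∧ ¬C) ∨ (¬C ∧ ¬B ∧ ¬B) ∨ (¬C ∧ ¬B ∧ ¬C) ∨ (¬B ∧ A ∧ ¬B) ∨ (¬B ∧ A ∧ ¬C) ∨ (¬B ∧ ¬B ∧ ¬B) ∨ (¬B ∧ ¬B ∧ ¬C)
≡ (¬C ∧ A) ∨ ¬B

(¬C ∧ A) ∨ ¬B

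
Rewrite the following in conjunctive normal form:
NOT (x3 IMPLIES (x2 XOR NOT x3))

NOT (x3 IMPLIES (x2 XOR NOT x3))
≡ NOT (NOT x3 OR (x2 XOR NOT x3))   [eliminate IMPLIES]
≡ NOT (NOT x3 OR ((x2 OR NOT x3) AND NOT (x2 AND NOT x3)))   [expand XOR]
≡ NOT NOT x3 AND NOT ((x2 OR NOT x3) AND NOT (x2 AND NOT x3))   [De Morgan]
≡ x3 AND NOT ((x2 OR NOT x3) AND NOT (x2 AND NOT x3))   [double negation]
≡ x3 AND (NOT (x2 OR NOT x3) OR NOT NOT (x2 AND NOT x3))   [De Morgan]
≡ x3 AND ((NOT x2 AND NOT NOT x3) OR NOT NOT (x2 AND NOT x3))   [De Morgan]
≡ x3 AND ((NOT x2 AND x3) OR NOT NOT (x2 AND NOT x3))   [double negation]
≡ x3 AND ((NOT x2 AND x3) OR (x2 AND NOT x3))   [double negation]
≡ x3 AND (NOT x2 OR x2) AND (NOT x2 OR NOT x3) AND (x3 OR x2) AND (x3 OR NOT x3)   [distribute OR over AND]
≡ x3 AND (NOT x2 OR NOT x3)   [simplify]

x3 AND (NOT x2 OR NOT x3)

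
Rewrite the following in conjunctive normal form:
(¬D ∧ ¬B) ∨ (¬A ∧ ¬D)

(¬D ∧ ¬B) ∨ (¬A ∧ ¬D)
≡ (¬D ∨ ¬A) ∧ (¬D ∨ ¬D) ∧ (¬B ∨ ¬A) ∧ (¬B ∨ ¬D)
≡ ¬D ∧ (¬B ∨ ¬A)

¬D ∧ (¬B ∨ ¬A)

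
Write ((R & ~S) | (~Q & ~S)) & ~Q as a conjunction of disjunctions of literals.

~S & ~Q

((R & ~S) | (~Q & ~S)) & ~Q
≡ (R | ~Q) & (R | ~S) & (~S | ~Q) & (~S | ~S) & ~Q   [distribute | over &]
≡ ~S & ~Q   [simplify]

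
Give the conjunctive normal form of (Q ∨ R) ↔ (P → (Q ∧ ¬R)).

(Q ∨ R) ↔ (P → (Q ∧ ¬R))
⇔ ((Q ∨ R) → (P → (Q ∧ ¬R))) ∧ ((P → (Q ∧ ¬R)) → (Q ∨ R))   [eliminate ↔]
⇔ (¬(Q ∨ R) ∨ (P → (Q ∧ ¬R))) ∧ ((P → (Q ∧ ¬R)) → (Q ∨ R))   [eliminate →]
⇔ (¬(Q ∨ R) ∨ ¬P ∨ (Q ∧ ¬R)) ∧ ((P → (Q ∧ ¬R)) → (Q ∨ R))   [eliminate →]
⇔ (¬(Q ∨ R) ∨ ¬P ∨ (Q ∧ ¬R)) ∧ (¬(P → (Q ∧ ¬R)) ∨ Q ∨ R)   [eliminate →]
⇔ (¬(Q ∨ R) ∨ ¬P ∨ (Q ∧ ¬R)) ∧ (¬(¬P ∨ (Q ∧ ¬R)) ∨ Q ∨ R)   [eliminate →]
⇔ ((¬Q ∧ ¬R) ∨ ¬P ∨ (Q ∧ ¬R)) ∧ (¬(¬P ∨ (Q ∧ ¬R)) ∨ Q ∨ R)   [De Morgan]
⇔ ((¬Q ∧ ¬R) ∨ ¬P ∨ (Q ∧ ¬R)) ∧ ((¬¬P ∧ ¬(Q ∧ ¬R)) ∨ Q ∨ R)   [De Morgan]
⇔ ((¬Q ∧ ¬R) ∨ ¬P ∨ (Q ∧ ¬R)) ∧ ((P ∧ ¬(Q ∧ ¬R)) ∨ Q ∨ R)   [double negation]
⇔ ((¬Q ∧ ¬R) ∨ ¬P ∨ (Q ∧ ¬R)) ∧ ((P ∧ (¬Q ∨ ¬¬R)) ∨ Q ∨ R)   [De Morgan]
⇔ ((¬Q ∧ ¬R) ∨ ¬P ∨ (Q ∧ ¬R)) ∧ ((P ∧ (¬Q ∨ R)) ∨ Q ∨ R)   [double negation]
⇔ (¬Q ∨ ¬P ∨ Q) ∧ (¬Q ∨ ¬P ∨ ¬R) ∧ (¬R ∨ ¬P ∨ Q) ∧ (¬R ∨ ¬P ∨ ¬R) ∧ (P ∨ Q ∨ R) ∧ (¬Q ∨ R ∨ Q ∨ R)   [distribute ∨ over ∧]
⇔ (¬R ∨ ¬P) ∧ (P ∨ Q ∨ R)   [simplify]

(¬R ∨ ¬P) ∧ (P ∨ Q ∨ R)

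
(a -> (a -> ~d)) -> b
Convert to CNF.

(a -> (a -> ~d)) -> b
⇔ ~(a -> (a -> ~d)) | b   [eliminate ->]
⇔ ~(~a | (a -> ~d)) | b   [eliminate ->]
⇔ ~(~a | ~a | ~d) | b   [eliminate ->]
⇔ (~~a & ~~a & ~~d) | b   [De Morgan]
⇔ (a & ~~a & ~~d) | b   [double negation]
⇔ (a & a & ~~d) | b   [double negation]
⇔ (a & a & d) | b   [double negation]
⇔ (a | b) & (a | b) & (d | b)   [distribute | over &]
⇔ (a | b) & (d | b)   [simplify]

(a | b) & (d | b)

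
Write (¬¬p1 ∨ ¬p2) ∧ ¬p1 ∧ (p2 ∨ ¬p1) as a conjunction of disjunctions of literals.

(¬¬p1 ∨ ¬p2) ∧ ¬p1 ∧ (p2 ∨ ¬p1)
⇔ (p1 ∨ ¬p2) ∧ ¬p1 ∧ (p2 ∨ ¬p1)   [double negation]
⇔ (p1 ∨ ¬p2) ∧ ¬p1   [simplify]

(p1 ∨ ¬p2) ∧ ¬p1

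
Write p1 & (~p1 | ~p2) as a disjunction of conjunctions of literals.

p1 & ~p2

p1 & (~p1 | ~p2)
≡ (p1 & ~p1) | (p1 & ~p2)   (distribute & over |)
≡ p1 & ~p2   (simplify)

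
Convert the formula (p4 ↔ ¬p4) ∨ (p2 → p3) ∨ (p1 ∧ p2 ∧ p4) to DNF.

¬p2 ∨ p3 ∨ (p1 ∧ p2 ∧ p4)

(p4 ↔ ¬p4) ∨ (p2 → p3) ∨ (p1 ∧ p2 ∧ p4)
= ((p4 → ¬p4) ∧ (¬p4 → p4)) ∨ (p2 → p3) ∨ (p1 ∧ p2 ∧ p4)   [eliminate ↔]
= ((¬p4 ∨ ¬p4) ∧ (¬p4 → p4)) ∨ (p2 → p3) ∨ (p1 ∧ p2 ∧ p4)   [eliminate →]
= ((¬p4 ∨ ¬p4) ∧ (¬¬p4 ∨ p4)) ∨ (p2 → p3) ∨ (p1 ∧ p2 ∧ p4)   [eliminate →]
= ((¬p4 ∨ ¬p4) ∧ (¬¬p4 ∨ p4)) ∨ ¬p2 ∨ p3 ∨ (p1 ∧ p2 ∧ p4)   [eliminate →]
= ((¬p4 ∨ ¬p4) ∧ (p4 ∨ p4)) ∨ ¬p2 ∨ p3 ∨ (p1 ∧ p2 ∧ p4)   [double negation]
= (¬p4 ∧ p4) ∨ (¬p4 ∧ p4) ∨ (¬p4 ∧ p4) ∨ (¬p4 ∧ p4) ∨ ¬p2 ∨ p3 ∨ (p1 ∧ p2 ∧ p4)   [distribute ∧ over ∨]
= ¬p2 ∨ p3 ∨ (p1 ∧ p2 ∧ p4)   [simplify]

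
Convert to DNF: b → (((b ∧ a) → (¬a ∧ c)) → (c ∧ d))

¬b ∨ (b ∧ a) ∨ (c ∧ d)

b → (((b ∧ a) → (¬a ∧ c)) → (c ∧ d))
= ¬b ∨ (((b ∧ a) → (¬a ∧ c)) → (c ∧ d))
= ¬b ∨ ¬((b ∧ a) → (¬a ∧ c)) ∨ (c ∧ d)
= ¬b ∨ ¬(¬(b ∧ a) ∨ (¬a ∧ c)) ∨ (c ∧ d)
= ¬b ∨ (¬¬(b ∧ a) ∧ ¬(¬a ∧ c)) ∨ (c ∧ d)
= ¬b ∨ (b ∧ a ∧ ¬(¬a ∧ c)) ∨ (c ∧ d)
= ¬b ∨ (b ∧ a ∧ (¬¬a ∨ ¬c)) ∨ (c ∧ d)
= ¬b ∨ (b ∧ a ∧ (a ∨ ¬c)) ∨ (c ∧ d)
= ¬b ∨ (b ∧ a ∧ a) ∨ (b ∧ a ∧ ¬c) ∨ (c ∧ d)
= ¬b ∨ (b ∧ a) ∨ (c ∧ d)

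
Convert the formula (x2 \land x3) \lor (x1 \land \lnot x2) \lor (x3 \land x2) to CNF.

(x2 \land x3) \lor (x1 \land \lnot x2) \lor (x3 \land x2)
≡ (x2 \lor x1 \lor x3) \land (x2 \lor x1 \lor x2) \land (x2 \lor \lnot x2 \lor x3) \land (x2 \lor \lnot x2 \lor x2) \land (x3 \lor x1 \lor x3) \land (x3 \lor x1 \lor x2) \land (x3 \lor \lnot x2 \lor x3) \land (x3 \lor \lnot x2 \lor x2)   (distribute \lor over \land)
≡ (x2 \lor x1) \land (x3 \lor x1) \land (x3 \lor \lnot x2)   (simplify)

(x2 \lor x1) \land (x3 \lor x1) \land (x3 \lor \lnot x2)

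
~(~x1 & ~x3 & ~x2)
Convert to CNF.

x1 | x3 | x2

~(~x1 & ~x3 & ~x2)
= ~~x1 | ~~x3 | ~~x2   [De Morgan]
= x1 | ~~x3 | ~~x2   [double negation]
= x1 | x3 | ~~x2   [double negation]
= x1 | x3 | x2   [double negation]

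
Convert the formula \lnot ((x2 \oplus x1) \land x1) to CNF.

\lnot ((x2 \oplus x1) \land x1)
⇔ \lnot ((x2 \lor x1) \land \lnot (x2 \land x1) \land x1)   — expand \oplus
⇔ \lnot (x2 \lor x1) \lor \lnot \lnot (x2 \land x1) \lor \lnot x1   — De Morgan
⇔ (\lnot x2 \land \lnot x1) \lor \lnot \lnot (x2 \land x1) \lor \lnot x1   — De Morgan
⇔ (\lnot x2 \land \lnot x1) \lor (x2 \land x1) \lor \lnot x1   — double negation
⇔ (\lnot x2 \lor x2 \lor \lnot x1) \land (\lnot x2 \lor x1 \lor \lnot x1) \land (\lnot x1 \lor x2 \lor \lnot x1) \land (\lnot x1 \lor x1 \lor \lnot x1)   — distribute \lor over \land
⇔ \lnot x1 \lor x2   — simplify

\lnot x1 \lor x2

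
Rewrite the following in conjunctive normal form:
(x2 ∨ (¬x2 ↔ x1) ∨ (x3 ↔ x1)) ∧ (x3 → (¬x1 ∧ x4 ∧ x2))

(x2 ∨ (¬x2 ↔ x1) ∨ (x3 ↔ x1)) ∧ (x3 → (¬x1 ∧ x4 ∧ x2))
⇔ (x2 ∨ ((¬x2 → x1) ∧ (x1 → ¬x2)) ∨ (x3 ↔ x1)) ∧ (x3 → (¬x1 ∧ x4 ∧ x2))   [eliminate ↔]
⇔ (x2 ∨ ((¬¬x2 ∨ x1) ∧ (x1 → ¬x2)) ∨ (x3 ↔ x1)) ∧ (x3 → (¬x1 ∧ x4 ∧ x2))   [eliminate →]
⇔ (x2 ∨ ((¬¬x2 ∨ x1) ∧ (¬x1 ∨ ¬x2)) ∨ (x3 ↔ x1)) ∧ (x3 → (¬x1 ∧ x4 ∧ x2))   [eliminate →]
⇔ (x2 ∨ ((¬¬x2 ∨ x1) ∧ (¬x1 ∨ ¬x2)) ∨ ((x3 → x1) ∧ (x1 → x3))) ∧ (x3 → (¬x1 ∧ x4 ∧ x2))   [eliminate ↔]
⇔ (x2 ∨ ((¬¬x2 ∨ x1) ∧ (¬x1 ∨ ¬x2)) ∨ ((¬x3 ∨ x1) ∧ (x1 → x3))) ∧ (x3 → (¬x1 ∧ x4 ∧ x2))   [eliminate →]
⇔ (x2 ∨ ((¬¬x2 ∨ x1) ∧ (¬x1 ∨ ¬x2)) ∨ ((¬x3 ∨ x1) ∧ (¬x1 ∨ x3))) ∧ (x3 → (¬x1 ∧ x4 ∧ x2))   [eliminate →]
⇔ (x2 ∨ ((¬¬x2 ∨ x1) ∧ (¬x1 ∨ ¬x2)) ∨ ((¬x3 ∨ x1) ∧ (¬x1 ∨ x3))) ∧ (¬x3 ∨ (¬x1 ∧ x4 ∧ x2))   [eliminate →]
⇔ (x2 ∨ ((x2 ∨ x1) ∧ (¬x1 ∨ ¬x2)) ∨ ((¬x3 ∨ x1) ∧ (¬x1 ∨ x3))) ∧ (¬x3 ∨ (¬x1 ∧ x4 ∧ x2))   [double negation]
⇔ (x2 ∨ x2 ∨ x1 ∨ ¬x3 ∨ x1) ∧ (x2 ∨ x2 ∨ x1 ∨ ¬x1 ∨ x3) ∧ (x2 ∨ ¬x1 ∨ ¬x2 ∨ ¬x3 ∨ x1) ∧ (x2 ∨ ¬x1 ∨ ¬x2 ∨ ¬x1 ∨ x3) ∧ (¬x3 ∨ ¬x1) ∧ (¬x3 ∨ x4) ∧ (¬x3 ∨ x2)   [distribute ∨ over ∧]
⇔ (¬x3 ∨ ¬x1) ∧ (¬x3 ∨ x4) ∧ (¬x3 ∨ x2)   [simplify]

(¬x3 ∨ ¬x1) ∧ (¬x3 ∨ x4) ∧ (¬x3 ∨ x2)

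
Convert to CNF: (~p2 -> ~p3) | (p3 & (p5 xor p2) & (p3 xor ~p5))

(~p2 -> ~p3) | (p3 & (p5 xor p2) & (p3 xor ~p5))
≡ ~~p2 | ~p3 | (p3 & (p5 xor p2) & (p3 xor ~p5))
≡ ~~p2 | ~p3 | (p3 & (p5 | p2) & ~(p5 & p2) & (p3 xor ~p5))
≡ ~~p2 | ~p3 | (p3 & (p5 | p2) & ~(p5 & p2) & (p3 | ~p5) & ~(p3 & ~p5))
≡ p2 | ~p3 | (p3 & (p5 | p2) & ~(p5 & p2) & (p3 | ~p5) & ~(p3 & ~p5))
≡ p2 | ~p3 | (p3 & (p5 | p2) & (~p5 | ~p2) & (p3 | ~p5) & ~(p3 & ~p5))
≡ p2 | ~p3 | (p3 & (p5 | p2) & (~p5 | ~p2) & (p3 | ~p5) & (~p3 | ~~p5))
≡ p2 | ~p3 | (p3 & (p5 | p2) & (~p5 | ~p2) & (p3 | ~p5) & (~p3 | p5))
≡ (p2 | ~p3 | p3) & (p2 | ~p3 | p5 | p2) & (p2 | ~p3 | ~p5 | ~p2) & (p2 | ~p3 | p3 | ~p5) & (p2 | ~p3 | ~p3 | p5)
≡ p2 | ~p3 | p5

p2 | ~p3 | p5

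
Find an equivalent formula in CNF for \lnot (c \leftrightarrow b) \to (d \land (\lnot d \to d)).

(\lnot c \lor b \lor d) \land (\lnot b \lor c \lor d)

\lnot (c \leftrightarrow b) \to (d \land (\lnot d \to d))
≡ \lnot \lnot (c \leftrightarrow b) \lor (d \land (\lnot d \to d))   (eliminate \to)
≡ \lnot \lnot ((c \to b) \land (b \to c)) \lor (d \land (\lnot d \to d))   (eliminate \leftrightarrow)
≡ \lnot \lnot ((\lnot c \lor b) \land (b \to c)) \lor (d \land (\lnot d \to d))   (eliminate \to)
≡ \lnot \lnot ((\lnot c \lor b) \land (\lnot b \lor c)) \lor (d \land (\lnot d \to d))   (eliminate \to)
≡ \lnot \lnot ((\lnot c \lor b) \land (\lnot b \lor c)) \lor (d \land (\lnot \lnot d \lor d))   (eliminate \to)
≡ ((\lnot c \lor b) \land (\lnot b \lor c)) \lor (d \land (\lnot \lnot d \lor d))   (double negation)
≡ ((\lnot c \lor b) \land (\lnot b \lor c)) \lor (d \land (d \lor d))   (double negation)
≡ (\lnot c \lor b \lor d) \land (\lnot c \lor b \lor d \lor d) \land (\lnot b \lor c \lor d) \land (\lnot b \lor c \lor d \lor d)   (distribute \lor over \land)
≡ (\lnot c \lor b \lor d) \land (\lnot b \lor c \lor d)   (simplify)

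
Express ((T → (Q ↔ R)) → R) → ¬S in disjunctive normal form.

(¬T ∧ ¬R) ∨ (¬Q ∧ ¬R) ∨ ¬S

((T → (Q ↔ R)) → R) → ¬S
≡ ¬((T → (Q ↔ R)) → R) ∨ ¬S   [eliminate →]
≡ ¬(¬(T → (Q ↔ R)) ∨ R) ∨ ¬S   [eliminate →]
≡ ¬(¬(¬T ∨ (Q ↔ R)) ∨ R) ∨ ¬S   [eliminate →]
≡ ¬(¬(¬T ∨ ((Q → R) ∧ (R → Q))) ∨ R) ∨ ¬S   [eliminate ↔]
≡ ¬(¬(¬T ∨ ((¬Q ∨ R) ∧ (R → Q))) ∨ R) ∨ ¬S   [eliminate →]
≡ ¬(¬(¬T ∨ ((¬Q ∨ R) ∧ (¬R ∨ Q))) ∨ R) ∨ ¬S   [eliminate →]
≡ (¬¬(¬T ∨ ((¬Q ∨ R) ∧ (¬R ∨ Q))) ∧ ¬R) ∨ ¬S   [De Morgan]
≡ ((¬T ∨ ((¬Q ∨ R) ∧ (¬R ∨ Q))) ∧ ¬R) ∨ ¬S   [double negation]
≡ (¬T ∧ ¬R) ∨ (¬Q ∧ ¬R ∧ ¬R) ∨ (¬Q ∧ Q ∧ ¬R) ∨ (R ∧ ¬R ∧ ¬R) ∨ (R ∧ Q ∧ ¬R) ∨ ¬S   [distribute ∧ over ∨]
≡ (¬T ∧ ¬R) ∨ (¬Q ∧ ¬R) ∨ ¬S   [simplify]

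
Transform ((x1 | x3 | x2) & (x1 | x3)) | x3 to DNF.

((x1 | x3 | x2) & (x1 | x3)) | x3
≡ (x1 & x1) | (x1 & x3) | (x3 & x1) | (x3 & x3) | (x2 & x1) | (x2 & x3) | x3   [distribute & over |]
≡ x1 | x3   [simplify]

x1 | x3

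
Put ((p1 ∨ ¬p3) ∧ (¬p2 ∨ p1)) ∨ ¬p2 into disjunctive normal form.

p1 ∨ ¬p2

((p1 ∨ ¬p3) ∧ (¬p2 ∨ p1)) ∨ ¬p2
⇔ (p1 ∧ ¬p2) ∨ (p1 ∧ p1) ∨ (¬p3 ∧ ¬p2) ∨ (¬p3 ∧ p1) ∨ ¬p2   [distribute ∧ over ∨]
⇔ p1 ∨ ¬p2   [simplify]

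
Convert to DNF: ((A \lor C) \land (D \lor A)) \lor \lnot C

A \lor (C \land D) \lor \lnot C

((A \lor C) \land (D \lor A)) \lor \lnot C
≡ (A \land D) \lor (A \land A) \lor (C \land D) \lor (C \land A) \lor \lnot C   [distribute \land over \lor]
≡ A \lor (C \land D) \lor \lnot C   [simplify]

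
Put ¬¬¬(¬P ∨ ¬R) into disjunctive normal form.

¬¬¬(¬P ∨ ¬R)
⇔ ¬(¬P ∨ ¬R)   [double negation]
⇔ ¬¬P ∧ ¬¬R   [De Morgan]
⇔ P ∧ ¬¬R   [double negation]
⇔ P ∧ R   [double negation]

P ∧ R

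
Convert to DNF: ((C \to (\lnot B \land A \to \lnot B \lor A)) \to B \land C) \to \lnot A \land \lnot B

((C \to (\lnot B \land A \to \lnot B \lor A)) \to B \land C) \to \lnot A \land \lnot B
≡ \lnot ((C \to (\lnot B \land A \to \lnot B \lor A)) \to B \land C) \lor \lnot A \land \lnot B   — eliminate \to
≡ \lnot (\lnot (C \to (\lnot B \land A \to \lnot B \lor A)) \lor B \land C) \lor \lnot A \land \lnot B   — eliminate \to
≡ \lnot (\lnot (\lnot C \lor (\lnot B \land A \to \lnot B \lor A)) \lor B \land C) \lor \lnot A \land \lnot B   — eliminate \to
≡ \lnot (\lnot (\lnot C \lor \lnot (\lnot B \land A) \lor \lnot B \lor A) \lor B \land C) \lor \lnot A \land \lnot B   — eliminate \to
≡ \lnot \lnot (\lnot C \lor \lnot (\lnot B \land A) \lor \lnot B \lor A) \land \lnot (B \land C) \lor \lnot A \land \lnot B   — De Morgan
≡ (\lnot C \lor \lnot (\lnot B \land A) \lor \lnot B \lor A) \land \lnot (B \land C) \lor \lnot A \land \lnot B   — double negation
≡ (\lnot C \lor \lnot \lnot B \lor \lnot A \lor \lnot B \lor A) \land \lnot (B \land C) \lor \lnot A \land \lnot B   — De Morgan
≡ (\lnot C \lor B \lor \lnot A \lor \lnot B \lor A) \land \lnot (B \land C) \lor \lnot A \land \lnot B   — double negation
≡ (\lnot C \lor B \lor \lnot A \lor \lnot B \lor A) \land (\lnot B \lor \lnot C) \lor \lnot A \land \lnot B   — De Morgan
≡ \lnot C \land \lnot B \lor \lnot C \land \lnot C \lor B \land \lnot B \lor B \land \lnot C \lor \lnot A \land \lnot B \lor \lnot A \land \lnot C \lor \lnot B \land \lnot B \lor \lnot B \land \lnot C \lor A \land \lnot B \lor A \land \lnot C \lor \lnot A \land \lnot B   — distribute \land over \lor
≡ \lnot C \lor \lnot B   — simplify

\lnot C \lor \lnot B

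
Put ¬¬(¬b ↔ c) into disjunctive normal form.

(b ∧ ¬c) ∨ (c ∧ ¬b)

¬¬(¬b ↔ c)
≡ ¬¬((¬b → c) ∧ (c → ¬b))   [eliminate ↔]
≡ ¬¬((¬¬b ∨ c) ∧ (c → ¬b))   [eliminate →]
≡ ¬¬((¬¬b ∨ c) ∧ (¬c ∨ ¬b))   [eliminate →]
≡ (¬¬b ∨ c) ∧ (¬c ∨ ¬b)   [double negation]
≡ (b ∨ c) ∧ (¬c ∨ ¬b)   [double negation]
≡ (b ∧ ¬c) ∨ (b ∧ ¬b) ∨ (c ∧ ¬c) ∨ (c ∧ ¬b)   [distribute ∧ over ∨]
≡ (b ∧ ¬c) ∨ (c ∧ ¬b)   [simplify]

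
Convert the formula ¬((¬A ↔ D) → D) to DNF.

A ∧ ¬D

¬((¬A ↔ D) → D)
≡ ¬(¬(¬A ↔ D) ∨ D)   (eliminate →)
≡ ¬(¬((¬A → D) ∧ (D → ¬A)) ∨ D)   (eliminate ↔)
≡ ¬(¬((¬¬A ∨ D) ∧ (D → ¬A)) ∨ D)   (eliminate →)
≡ ¬(¬((¬¬A ∨ D) ∧ (¬D ∨ ¬A)) ∨ D)   (eliminate →)
≡ ¬¬((¬¬A ∨ D) ∧ (¬D ∨ ¬A)) ∧ ¬D   (De Morgan)
≡ (¬¬A ∨ D) ∧ (¬D ∨ ¬A) ∧ ¬D   (double negation)
≡ (A ∨ D) ∧ (¬D ∨ ¬A) ∧ ¬D   (double negation)
≡ (A ∧ ¬D ∧ ¬D) ∨ (A ∧ ¬A ∧ ¬D) ∨ (D ∧ ¬D ∧ ¬D) ∨ (D ∧ ¬A ∧ ¬D)   (distribute ∧ over ∨)
≡ A ∧ ¬D   (simplify)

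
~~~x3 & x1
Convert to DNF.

~x3 & x1

~~~x3 & x1
= ~x3 & x1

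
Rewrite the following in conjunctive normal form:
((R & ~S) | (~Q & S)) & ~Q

(R | S) & ~Q

((R & ~S) | (~Q & S)) & ~Q
≡ (R | ~Q) & (R | S) & (~S | ~Q) & (~S | S) & ~Q   — distribute | over &
≡ (R | S) & ~Q   — simplify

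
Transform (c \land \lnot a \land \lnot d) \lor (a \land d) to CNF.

(c \lor a) \land (c \lor d) \land (\lnot a \lor d) \land (\lnot d \lor a)

(c \land \lnot a \land \lnot d) \lor (a \land d)
≡ (c \lor a) \land (c \lor d) \land (\lnot a \lor a) \land (\lnot a \lor d) \land (\lnot d \lor a) \land (\lnot d \lor d)   [distribute \lor over \land]
≡ (c \lor a) \land (c \lor d) \land (\lnot a \lor d) \land (\lnot d \lor a)   [simplify]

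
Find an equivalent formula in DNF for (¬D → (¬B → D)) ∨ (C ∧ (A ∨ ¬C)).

D ∨ B ∨ (C ∧ A)

(¬D → (¬B → D)) ∨ (C ∧ (A ∨ ¬C))
≡ ¬¬D ∨ (¬B → D) ∨ (C ∧ (A ∨ ¬C))   (eliminate →)
≡ ¬¬D ∨ ¬¬B ∨ D ∨ (C ∧ (A ∨ ¬C))   (eliminate →)
≡ D ∨ ¬¬B ∨ D ∨ (C ∧ (A ∨ ¬C))   (double negation)
≡ D ∨ B ∨ D ∨ (C ∧ (A ∨ ¬C))   (double negation)
≡ D ∨ B ∨ D ∨ (C ∧ A) ∨ (C ∧ ¬C)   (distribute ∧ over ∨)
≡ D ∨ B ∨ (C ∧ A)   (simplify)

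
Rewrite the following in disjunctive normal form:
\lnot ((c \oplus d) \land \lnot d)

(\lnot c \land \lnot d) \lor d

\lnot ((c \oplus d) \land \lnot d)
≡ \lnot (((c \land \lnot d) \lor (\lnot c \land d)) \land \lnot d)   — expand \oplus
≡ \lnot ((c \land \lnot d) \lor (\lnot c \land d)) \lor \lnot \lnot d   — De Morgan
≡ (\lnot (c \land \lnot d) \land \lnot (\lnot c \land d)) \lor \lnot \lnot d   — De Morgan
≡ ((\lnot c \lor \lnot \lnot d) \land \lnot (\lnot c \land d)) \lor \lnot \lnot d   — De Morgan
≡ ((\lnot c \lor d) \land \lnot (\lnot c \land d)) \lor \lnot \lnot d   — double negation
≡ ((\lnot c \lor d) \land (\lnot \lnot c \lor \lnot d)) \lor \lnot \lnot d   — De Morgan
≡ ((\lnot c \lor d) \land (c \lor \lnot d)) \lor \lnot \lnot d   — double negation
≡ ((\lnot c \lor d) \land (c \lor \lnot d)) \lor d   — double negation
≡ (\lnot c \land c) \lor (\lnot c \land \lnot d) \lor (d \land c) \lor (d \land \lnot d) \lor d   — distribute \land over \lor
≡ (\lnot c \land \lnot d) \lor d   — simplify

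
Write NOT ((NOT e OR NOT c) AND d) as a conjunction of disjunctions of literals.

NOT ((NOT e OR NOT c) AND d)
⇔ NOT (NOT e OR NOT c) OR NOT d   [De Morgan]
⇔ (NOT NOT e AND NOT NOT c) OR NOT d   [De Morgan]
⇔ (e AND NOT NOT c) OR NOT d   [double negation]
⇔ (e AND c) OR NOT d   [double negation]
⇔ (e OR NOT d) AND (c OR NOT d)   [distribute OR over AND]

(e OR NOT d) AND (c OR NOT d)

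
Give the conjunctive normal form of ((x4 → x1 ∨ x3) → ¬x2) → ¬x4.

(¬x4 ∨ x1 ∨ x3) ∧ (x2 ∨ ¬x4)

((x4 → x1 ∨ x3) → ¬x2) → ¬x4
= ¬((x4 → x1 ∨ x3) → ¬x2) ∨ ¬x4
= ¬(¬(x4 → x1 ∨ x3) ∨ ¬x2) ∨ ¬x4
= ¬(¬(¬x4 ∨ x1 ∨ x3) ∨ ¬x2) ∨ ¬x4
= ¬¬(¬x4 ∨ x1 ∨ x3) ∧ ¬¬x2 ∨ ¬x4
= (¬x4 ∨ x1 ∨ x3) ∧ ¬¬x2 ∨ ¬x4
= (¬x4 ∨ x1 ∨ x3) ∧ x2 ∨ ¬x4
= (¬x4 ∨ x1 ∨ x3 ∨ ¬x4) ∧ (x2 ∨ ¬x4)
= (¬x4 ∨ x1 ∨ x3) ∧ (x2 ∨ ¬x4)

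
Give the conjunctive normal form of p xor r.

p xor r
≡ (p | r) & ~(p & r)   — expand xor
≡ (p | r) & (~p | ~r)   — De Morgan

(p | r) & (~p | ~r)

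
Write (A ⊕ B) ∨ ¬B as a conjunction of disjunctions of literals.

(A ⊕ B) ∨ ¬B
≡ ((A ∨ B) ∧ ¬(A ∧ B)) ∨ ¬B
≡ ((A ∨ B) ∧ (¬A ∨ ¬B)) ∨ ¬B
≡ (A ∨ B ∨ ¬B) ∧ (¬A ∨ ¬B ∨ ¬B)
≡ ¬A ∨ ¬B

¬A ∨ ¬B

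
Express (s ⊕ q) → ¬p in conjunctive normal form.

(¬s ∨ q ∨ ¬p) ∧ (¬q ∨ s ∨ ¬p)

(s ⊕ q) → ¬p
⇔ ¬(s ⊕ q) ∨ ¬p   [eliminate →]
⇔ ¬((s ∨ q) ∧ ¬(s ∧ q)) ∨ ¬p   [expand ⊕]
⇔ ¬(s ∨ q) ∨ ¬¬(s ∧ q) ∨ ¬p   [De Morgan]
⇔ (¬s ∧ ¬q) ∨ ¬¬(s ∧ q) ∨ ¬p   [De Morgan]
⇔ (¬s ∧ ¬q) ∨ (s ∧ q) ∨ ¬p   [double negation]
⇔ (¬s ∨ s ∨ ¬p) ∧ (¬s ∨ q ∨ ¬p) ∧ (¬q ∨ s ∨ ¬p) ∧ (¬q ∨ q ∨ ¬p)   [distribute ∨ over ∧]
⇔ (¬s ∨ q ∨ ¬p) ∧ (¬q ∨ s ∨ ¬p)   [simplify]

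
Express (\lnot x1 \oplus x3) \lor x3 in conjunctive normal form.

\lnot x1 \lor x3

(\lnot x1 \oplus x3) \lor x3
≡ (\lnot x1 \lor x3) \land \lnot (\lnot x1 \land x3) \lor x3   [expand \oplus]
≡ (\lnot x1 \lor x3) \land (\lnot \lnot x1 \lor \lnot x3) \lor x3   [De Morgan]
≡ (\lnot x1 \lor x3) \land (x1 \lor \lnot x3) \lor x3   [double negation]
≡ (\lnot x1 \lor x3 \lor x3) \land (x1 \lor \lnot x3 \lor x3)   [distribute \lor over \land]
≡ \lnot x1 \lor x3   [simplify]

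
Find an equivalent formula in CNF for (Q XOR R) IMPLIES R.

(Q XOR R) IMPLIES R
⇔ NOT (Q XOR R) OR R   — eliminate IMPLIES
⇔ NOT ((Q OR R) AND NOT (Q AND R)) OR R   — expand XOR
⇔ NOT (Q OR R) OR NOT NOT (Q AND R) OR R   — De Morgan
⇔ (NOT Q AND NOT R) OR NOT NOT (Q AND R) OR R   — De Morgan
⇔ (NOT Q AND NOT R) OR (Q AND R) OR R   — double negation
⇔ (NOT Q OR Q OR R) AND (NOT Q OR R OR R) AND (NOT R OR Q OR R) AND (NOT R OR R OR R)   — distribute OR over AND
⇔ NOT Q OR R   — simplify

NOT Q OR R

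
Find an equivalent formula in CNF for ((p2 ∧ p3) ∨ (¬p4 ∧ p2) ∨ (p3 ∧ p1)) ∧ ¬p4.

(p2 ∨ p3) ∧ (p2 ∨ p1) ∧ ¬p4

((p2 ∧ p3) ∨ (¬p4 ∧ p2) ∨ (p3 ∧ p1)) ∧ ¬p4
≡ (p2 ∨ ¬p4 ∨ p3) ∧ (p2 ∨ ¬p4 ∨ p1) ∧ (p2 ∨ p2 ∨ p3) ∧ (p2 ∨ p2 ∨ p1) ∧ (p3 ∨ ¬p4 ∨ p3) ∧ (p3 ∨ ¬p4 ∨ p1) ∧ (p3 ∨ p2 ∨ p3) ∧ (p3 ∨ p2 ∨ p1) ∧ ¬p4   — distribute ∨ over ∧
≡ (p2 ∨ p3) ∧ (p2 ∨ p1) ∧ ¬p4   — simplify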